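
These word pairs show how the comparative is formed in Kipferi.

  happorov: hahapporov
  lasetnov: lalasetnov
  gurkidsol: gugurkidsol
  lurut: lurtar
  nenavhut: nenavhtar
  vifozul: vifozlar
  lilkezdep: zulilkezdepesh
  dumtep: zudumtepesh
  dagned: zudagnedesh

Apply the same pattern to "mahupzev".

zumahupzevesh

gurkidsol and vifozul both end in -l yet inflect differently (gugurkidsol, vifozlar), so the final letter is not what conditions the rule; the last vowel is.
"mahupzev" has last vowel 'e'. The stems whose last vowel is 'e' (lilkezdep → zulilkezdepesh, dumtep → zudumtepesh, dagned → zudagnedesh) add zu- … -esh around the stem.
The other patterns: stems whose last vowel is 'o' repeat the first consonant+vowel as a prefix; stems whose last vowel is 'u' delete the last vowel and add -ar.
So mahupzev → zumahupzevesh.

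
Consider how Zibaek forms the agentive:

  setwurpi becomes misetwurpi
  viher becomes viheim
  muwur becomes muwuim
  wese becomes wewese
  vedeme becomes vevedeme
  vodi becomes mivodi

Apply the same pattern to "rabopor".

rabopoim

viher and wese both have last vowel 'e' yet inflect differently (viheim, wewese), so the last vowel is not what conditions the rule; the final letter is.
"rabopor" ends in -r. The stems ending in -r (viher → viheim, muwur → muwuim) drop the final letter and add -im.
The other patterns: stems ending in -i add the prefix mi-; stems ending in -e repeat the first consonant+vowel as a prefix.
So rabopor → rabopoim.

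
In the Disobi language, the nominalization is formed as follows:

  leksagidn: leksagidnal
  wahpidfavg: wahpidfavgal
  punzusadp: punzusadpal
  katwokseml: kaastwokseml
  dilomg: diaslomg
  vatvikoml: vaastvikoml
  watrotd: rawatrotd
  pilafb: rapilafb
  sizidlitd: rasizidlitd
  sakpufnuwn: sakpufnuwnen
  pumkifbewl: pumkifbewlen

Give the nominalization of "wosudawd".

wosudawden

"wosudawd" has second-to-last letter 'w'. The stems whose second-to-last letter is 'w' (sakpufnuwn → sakpufnuwnen, pumkifbewl → pumkifbewlen) add -en.
The other patterns: stems whose second-to-last letter is 'd' or 'v' add -al; stems whose second-to-last letter is 'm' insert -as- after the first vowel; stems whose second-to-last letter is 'f' or 't' add the prefix ra-.
So wosudawd → wosudawden.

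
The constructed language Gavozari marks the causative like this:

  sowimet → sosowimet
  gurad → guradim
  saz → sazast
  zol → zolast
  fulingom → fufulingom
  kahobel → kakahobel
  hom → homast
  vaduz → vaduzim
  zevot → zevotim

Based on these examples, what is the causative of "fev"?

saz and vaduz both end in -z yet inflect differently (sazast, vaduzim), so the final letter is not what conditions the rule; the number of vowels is.
"fev" has 1 vowel. The stems with 1 vowel (hom → homast, zol → zolast, saz → sazast) add -ast.
So fev → fevast.

fevast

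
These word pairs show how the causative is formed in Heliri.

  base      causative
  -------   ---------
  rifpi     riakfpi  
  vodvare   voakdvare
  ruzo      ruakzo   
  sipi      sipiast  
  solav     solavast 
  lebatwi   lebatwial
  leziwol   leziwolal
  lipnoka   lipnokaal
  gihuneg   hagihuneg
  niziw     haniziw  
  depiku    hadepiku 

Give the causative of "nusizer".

hanusizer

"nusizer" begins with n-. The one such stem in the data (niziw → haniziw) adds the prefix ha-, so the same rule applies.
So nusizer → hanusizer.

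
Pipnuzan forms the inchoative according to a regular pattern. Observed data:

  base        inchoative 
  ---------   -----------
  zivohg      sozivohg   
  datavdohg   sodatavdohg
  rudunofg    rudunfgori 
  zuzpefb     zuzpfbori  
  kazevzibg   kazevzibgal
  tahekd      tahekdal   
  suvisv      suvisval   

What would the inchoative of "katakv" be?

katakval

zivohg and rudunofg both end in -g yet inflect differently (sozivohg, rudunfgori), so the final letter is not what conditions the rule; the second-to-last letter is.
"katakv" has second-to-last letter 'k'. The one such stem in the data (tahekd → tahekdal) adds -al, so the same rule applies.
So katakv → katakval.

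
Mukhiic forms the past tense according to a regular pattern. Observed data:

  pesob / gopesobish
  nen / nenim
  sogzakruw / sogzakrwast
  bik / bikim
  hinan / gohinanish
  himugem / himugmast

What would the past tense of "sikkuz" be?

"sikkuz" has 2 vowels. The stems with 2 vowels (hinan → gohinanish, pesob → gopesobish) add go- … -ish around the stem.
The other patterns: stems with 1 vowel add -im; stems with 3 vowels delete the last vowel and add -ast.
So sikkuz → gosikkuzish.

gosikkuzish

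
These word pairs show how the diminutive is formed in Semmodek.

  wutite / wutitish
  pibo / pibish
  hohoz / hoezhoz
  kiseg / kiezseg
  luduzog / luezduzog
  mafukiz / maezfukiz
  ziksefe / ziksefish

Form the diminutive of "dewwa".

luduzog and pibo both have last vowel 'o' yet inflect differently (luezduzog, pibish), so the last vowel is not what conditions the rule; whether the stem ends in a vowel or a consonant is.
"dewwa" ends in a vowel. The stems ending in a vowel (pibo → pibish, ziksefe → ziksefish, wutite → wutitish) drop the final letter and add -ish.
So dewwa → dewwish.

dewwish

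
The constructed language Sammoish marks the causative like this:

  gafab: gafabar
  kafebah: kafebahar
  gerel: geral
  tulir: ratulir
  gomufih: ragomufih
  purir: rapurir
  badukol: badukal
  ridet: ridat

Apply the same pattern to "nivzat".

nivzatar

"nivzat" has last vowel 'a'. The stems whose last vowel is 'a' (gafab → gafabar, kafebah → kafebahar) add -ar.
So nivzat → nivzatar.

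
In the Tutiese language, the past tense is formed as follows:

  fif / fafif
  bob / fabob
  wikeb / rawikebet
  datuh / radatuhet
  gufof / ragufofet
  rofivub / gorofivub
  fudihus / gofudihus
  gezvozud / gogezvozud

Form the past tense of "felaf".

bob and wikeb both end in -b yet inflect differently (fabob, rawikebet), so the final letter is not what conditions the rule; the number of vowels is.
"felaf" has 2 vowels. The stems with 2 vowels (wikeb → rawikebet, datuh → radatuhet, gufof → ragufofet) add ra- … -et around the stem.
So felaf → rafelafet.

rafelafet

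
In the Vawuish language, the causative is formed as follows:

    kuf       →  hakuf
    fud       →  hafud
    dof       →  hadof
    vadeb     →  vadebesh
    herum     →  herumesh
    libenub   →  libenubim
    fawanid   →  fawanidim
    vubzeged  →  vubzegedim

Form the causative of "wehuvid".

wehuvidim

"wehuvid" has 3 vowels. The stems with 3 vowels (libenub → libenubim, fawanid → fawanidim, vubzeged → vubzegedim) add -im.
So wehuvid → wehuvidim.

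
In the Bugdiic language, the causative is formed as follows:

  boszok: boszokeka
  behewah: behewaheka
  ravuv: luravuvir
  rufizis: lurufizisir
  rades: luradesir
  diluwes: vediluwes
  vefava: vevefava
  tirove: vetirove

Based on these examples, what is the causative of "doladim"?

vedoladim

rufizis and diluwes both end in -s yet inflect differently (lurufizisir, vediluwes), so the final letter is not what conditions the rule; the first letter is.
"doladim" begins with d-. The one such stem in the data (diluwes → vediluwes) adds the prefix ve-, so the same rule applies.
The other patterns: stems beginning with b- add -eka; stems beginning with r- add lu- … -ir around the stem.
So doladim → vedoladim.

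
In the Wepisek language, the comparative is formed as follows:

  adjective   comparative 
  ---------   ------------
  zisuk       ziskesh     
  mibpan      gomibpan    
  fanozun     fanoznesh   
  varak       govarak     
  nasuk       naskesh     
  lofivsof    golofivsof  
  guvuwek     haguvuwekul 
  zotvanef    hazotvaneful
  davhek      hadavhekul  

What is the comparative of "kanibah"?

zotvanef and lofivsof both end in -f yet inflect differently (hazotvaneful, golofivsof), so the final letter is not what conditions the rule; the last vowel is.
"kanibah" has last vowel 'a'. The stems whose last vowel is 'a' (mibpan → gomibpan, varak → govarak) add the prefix go-.
So kanibah → gokanibah.

gokanibah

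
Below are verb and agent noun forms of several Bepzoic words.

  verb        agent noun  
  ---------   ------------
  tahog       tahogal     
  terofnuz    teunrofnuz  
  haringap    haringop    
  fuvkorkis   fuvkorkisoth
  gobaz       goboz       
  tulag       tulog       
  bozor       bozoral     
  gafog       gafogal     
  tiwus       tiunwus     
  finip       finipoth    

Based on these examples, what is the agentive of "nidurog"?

fuvkorkis and tiwus both end in -s yet inflect differently (fuvkorkisoth, tiunwus), so the final letter is not what conditions the rule; the last vowel is.
"nidurog" has last vowel 'o'. The stems whose last vowel is 'o' (bozor → bozoral, gafog → gafogal, tahog → tahogal) add -al.
So nidurog → nidurogal.

nidurogal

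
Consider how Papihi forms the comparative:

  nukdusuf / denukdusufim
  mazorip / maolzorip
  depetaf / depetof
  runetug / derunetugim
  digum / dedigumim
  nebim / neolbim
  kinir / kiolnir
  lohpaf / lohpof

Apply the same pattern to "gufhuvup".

degufhuvupim

nukdusuf and depetaf both end in -f yet inflect differently (denukdusufim, depetof), so the final letter is not what conditions the rule; the last vowel is.
"gufhuvup" has last vowel 'u'. The stems whose last vowel is 'u' (runetug → derunetugim, digum → dedigumim, nukdusuf → denukdusufim) add de- … -im around the stem.
So gufhuvup → degufhuvupim.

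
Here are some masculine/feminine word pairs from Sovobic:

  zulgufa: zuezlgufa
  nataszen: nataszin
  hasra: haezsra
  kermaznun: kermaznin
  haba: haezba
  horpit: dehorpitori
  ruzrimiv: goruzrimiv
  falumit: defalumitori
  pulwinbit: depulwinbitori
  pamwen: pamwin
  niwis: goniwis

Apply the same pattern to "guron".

"guron" ends in -n. The stems ending in -n (kermaznun → kermaznin, pamwen → pamwin, nataszen → nataszin) change the last vowel to 'i'.
The other patterns: stems ending in -a insert -ez- after the first vowel; stems ending in -t add de- … -ori around the stem; stems ending in -s or -v add the prefix go-.
So guron → gurin.

gurin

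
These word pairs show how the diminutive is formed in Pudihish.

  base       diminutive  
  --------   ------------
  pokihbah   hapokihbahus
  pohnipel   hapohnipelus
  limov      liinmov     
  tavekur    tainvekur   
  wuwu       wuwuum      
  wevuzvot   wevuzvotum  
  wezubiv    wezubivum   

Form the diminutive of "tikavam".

tiinkavam

wezubiv and limov both end in -v yet inflect differently (wezubivum, liinmov), so the final letter is not what conditions the rule; the first letter is.
"tikavam" begins with t-. The one such stem in the data (tavekur → tainvekur) inserts -in- after the first vowel (as does limov), so the same rule applies.
The other patterns: stems beginning with w- add -um; stems beginning with p- add ha- … -us around the stem.
So tikavam → tiinkavam.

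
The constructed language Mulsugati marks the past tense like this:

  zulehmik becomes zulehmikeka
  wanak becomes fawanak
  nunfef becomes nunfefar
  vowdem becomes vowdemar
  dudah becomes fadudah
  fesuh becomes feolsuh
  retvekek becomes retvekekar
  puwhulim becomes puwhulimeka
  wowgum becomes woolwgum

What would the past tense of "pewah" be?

wanak and zulehmik both end in -k yet inflect differently (fawanak, zulehmikeka), so the final letter is not what conditions the rule; the last vowel is.
"pewah" has last vowel 'a'. The stems whose last vowel is 'a' (wanak → fawanak, dudah → fadudah) add the prefix fa-.
The other patterns: stems whose last vowel is 'i' add -eka; stems whose last vowel is 'e' add -ar; stems whose last vowel is 'u' insert -ol- after the first vowel.
So pewah → fapewah.

fapewah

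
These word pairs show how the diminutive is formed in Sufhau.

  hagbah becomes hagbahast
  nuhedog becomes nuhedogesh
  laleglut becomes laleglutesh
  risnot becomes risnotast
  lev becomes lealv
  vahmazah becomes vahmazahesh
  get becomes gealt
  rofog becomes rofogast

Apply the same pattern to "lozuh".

get and risnot both end in -t yet inflect differently (gealt, risnotast), so the final letter is not what conditions the rule; the number of vowels is.
"lozuh" has 2 vowels. The stems with 2 vowels (hagbah → hagbahast, rofog → rofogast, risnot → risnotast) add -ast.
The other patterns: stems with 1 vowel insert -al- after the first vowel; stems with 3 vowels add -esh.
So lozuh → lozuhast.

lozuhast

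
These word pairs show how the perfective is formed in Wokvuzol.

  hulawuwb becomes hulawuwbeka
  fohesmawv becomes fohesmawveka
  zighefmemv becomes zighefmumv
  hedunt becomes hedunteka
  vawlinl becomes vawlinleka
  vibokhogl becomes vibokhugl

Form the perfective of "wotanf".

wotanfeka

fohesmawv and zighefmemv both end in -v yet inflect differently (fohesmawveka, zighefmumv), so the final letter is not what conditions the rule; the second-to-last letter is.
"wotanf" has second-to-last letter 'n'. The stems whose second-to-last letter is 'n' (hedunt → hedunteka, vawlinl → vawlinleka) add -eka.
The other pattern: stems whose second-to-last letter is 'g' or 'm' change the last vowel to 'u'.
So wotanf → wotanfeka.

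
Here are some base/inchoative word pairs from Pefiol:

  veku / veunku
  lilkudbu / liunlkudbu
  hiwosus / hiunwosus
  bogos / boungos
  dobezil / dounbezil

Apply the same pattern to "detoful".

Every pair shown (veku → veunku, lilkudbu → liunlkudbu, hiwosus → hiunwosus, …) follows the same rule: insert -un- after the first vowel.
So detoful → deuntoful.

deuntoful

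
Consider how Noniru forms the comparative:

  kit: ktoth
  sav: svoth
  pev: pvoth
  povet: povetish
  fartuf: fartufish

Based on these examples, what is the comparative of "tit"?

ttoth

kit and povet both end in -t yet inflect differently (ktoth, povetish), so the final letter is not what conditions the rule; the number of vowels is.
"tit" has 1 vowel. The stems with 1 vowel (kit → ktoth, sav → svoth, pev → pvoth) delete the last vowel and add -oth.
So tit → ttoth.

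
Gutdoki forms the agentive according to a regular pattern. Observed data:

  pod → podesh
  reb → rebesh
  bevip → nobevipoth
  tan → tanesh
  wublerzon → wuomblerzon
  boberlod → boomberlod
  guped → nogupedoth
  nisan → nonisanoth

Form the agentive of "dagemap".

"dagemap" has 3 vowels. The stems with 3 vowels (wublerzon → wuomblerzon, boberlod → boomberlod) insert -om- after the first vowel.
The other patterns: stems with 1 vowel add -esh; stems with 2 vowels add no- … -oth around the stem.
So dagemap → daomgemap.

daomgemap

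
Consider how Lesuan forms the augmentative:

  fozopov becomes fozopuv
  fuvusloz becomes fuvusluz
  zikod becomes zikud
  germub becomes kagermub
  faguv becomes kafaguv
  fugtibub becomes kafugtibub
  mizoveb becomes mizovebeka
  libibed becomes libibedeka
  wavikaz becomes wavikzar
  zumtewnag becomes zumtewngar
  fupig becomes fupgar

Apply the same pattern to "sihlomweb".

sihlomwebeka

fozopov and faguv both end in -v yet inflect differently (fozopuv, kafaguv), so the final letter is not what conditions the rule; the last vowel is.
"sihlomweb" has last vowel 'e'. The stems whose last vowel is 'e' (mizoveb → mizovebeka, libibed → libibedeka) add -eka.
The other patterns: stems whose last vowel is 'o' change the last vowel to 'u'; stems whose last vowel is 'u' add the prefix ka-; stems whose last vowel is 'a' or 'i' delete the last vowel and add -ar.
So sihlomweb → sihlomwebeka.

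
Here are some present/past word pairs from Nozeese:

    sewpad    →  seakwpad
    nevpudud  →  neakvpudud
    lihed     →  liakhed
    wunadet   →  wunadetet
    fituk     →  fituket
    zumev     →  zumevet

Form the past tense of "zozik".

zoziket

"zozik" ends in -k. The one such stem in the data (fituk → fituket) adds -et, so the same rule applies.
The other pattern: stems ending in -d insert -ak- after the first vowel.
So zozik → zoziket.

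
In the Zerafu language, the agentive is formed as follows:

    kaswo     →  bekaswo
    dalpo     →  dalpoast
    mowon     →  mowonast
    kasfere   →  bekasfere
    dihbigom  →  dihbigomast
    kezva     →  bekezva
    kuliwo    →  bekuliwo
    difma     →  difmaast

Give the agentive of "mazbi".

"mazbi" begins with m-. The one such stem in the data (mowon → mowonast) adds -ast, so the same rule applies.
So mazbi → mazbiast.

mazbiast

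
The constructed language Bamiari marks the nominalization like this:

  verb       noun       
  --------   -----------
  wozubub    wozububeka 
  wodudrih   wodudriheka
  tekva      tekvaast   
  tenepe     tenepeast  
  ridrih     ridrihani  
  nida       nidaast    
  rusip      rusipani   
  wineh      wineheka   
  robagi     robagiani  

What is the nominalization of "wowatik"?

"wowatik" begins with w-. The stems beginning with w- (wodudrih → wodudriheka, wozubub → wozububeka, wineh → wineheka) add -eka.
The other patterns: stems beginning with r- add -ani; stems beginning with n- or t- add -ast.
So wowatik → wowatikeka.

wowatikeka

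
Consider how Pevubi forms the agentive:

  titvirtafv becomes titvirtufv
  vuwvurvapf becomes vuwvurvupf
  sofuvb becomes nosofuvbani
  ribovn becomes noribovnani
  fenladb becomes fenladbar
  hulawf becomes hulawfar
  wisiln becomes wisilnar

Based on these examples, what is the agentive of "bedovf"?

nobedovfani

sofuvb and fenladb both end in -b yet inflect differently (nosofuvbani, fenladbar), so the final letter is not what conditions the rule; the second-to-last letter is.
"bedovf" has second-to-last letter 'v'. The stems whose second-to-last letter is 'v' (sofuvb → nosofuvbani, ribovn → noribovnani) add no- … -ani around the stem.
So bedovf → nobedovfani.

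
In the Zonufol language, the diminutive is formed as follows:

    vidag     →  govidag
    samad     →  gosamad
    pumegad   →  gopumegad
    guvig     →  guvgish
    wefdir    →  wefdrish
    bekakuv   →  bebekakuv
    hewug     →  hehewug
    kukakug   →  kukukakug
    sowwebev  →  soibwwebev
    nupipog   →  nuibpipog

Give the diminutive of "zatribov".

zaibtribov

"zatribov" has last vowel 'o'. The one such stem in the data (nupipog → nuibpipog) inserts -ib- after the first vowel (as does sowwebev), so the same rule applies.
So zatribov → zaibtribov.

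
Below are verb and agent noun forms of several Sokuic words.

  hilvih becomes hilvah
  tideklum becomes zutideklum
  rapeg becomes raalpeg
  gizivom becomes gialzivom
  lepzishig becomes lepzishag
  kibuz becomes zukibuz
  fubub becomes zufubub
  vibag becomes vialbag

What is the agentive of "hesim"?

hesam

"hesim" has last vowel 'i'. The stems whose last vowel is 'i' (lepzishig → lepzishag, hilvih → hilvah) change the last vowel to 'a'.
The other patterns: stems whose last vowel is 'u' add the prefix zu-; stems whose last vowel is 'a', 'e' or 'o' insert -al- after the first vowel.
So hesim → hesam.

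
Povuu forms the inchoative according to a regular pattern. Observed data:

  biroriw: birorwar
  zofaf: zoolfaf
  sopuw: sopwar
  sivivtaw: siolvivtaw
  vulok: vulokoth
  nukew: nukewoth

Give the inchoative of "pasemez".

pasemezoth

sivivtaw and nukew both end in -w yet inflect differently (siolvivtaw, nukewoth), so the final letter is not what conditions the rule; the last vowel is.
"pasemez" has last vowel 'e'. The one such stem in the data (nukew → nukewoth) adds -oth, so the same rule applies.
The other patterns: stems whose last vowel is 'a' insert -ol- after the first vowel; stems whose last vowel is 'i' or 'u' delete the last vowel and add -ar.
So pasemez → pasemezoth.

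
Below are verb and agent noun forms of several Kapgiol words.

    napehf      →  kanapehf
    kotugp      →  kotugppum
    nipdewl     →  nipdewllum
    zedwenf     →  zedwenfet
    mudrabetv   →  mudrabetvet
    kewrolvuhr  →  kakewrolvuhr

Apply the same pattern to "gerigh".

napehf and zedwenf both end in -f yet inflect differently (kanapehf, zedwenfet), so the final letter is not what conditions the rule; the second-to-last letter is.
"gerigh" has second-to-last letter 'g'. The one such stem in the data (kotugp → kotugppum) doubles the final consonant and adds -um (as does nipdewl), so the same rule applies.
The other patterns: stems whose second-to-last letter is 'h' add the prefix ka-; stems whose second-to-last letter is 'n' or 't' add -et.
So gerigh → gerighhum.

gerighhum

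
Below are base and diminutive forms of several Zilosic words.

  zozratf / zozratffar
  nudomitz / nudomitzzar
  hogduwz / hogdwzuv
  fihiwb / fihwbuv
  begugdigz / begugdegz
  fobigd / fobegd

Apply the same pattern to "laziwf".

lazwfuv

nudomitz and hogduwz both end in -z yet inflect differently (nudomitzzar, hogdwzuv), so the final letter is not what conditions the rule; the second-to-last letter is.
"laziwf" has second-to-last letter 'w'. The stems whose second-to-last letter is 'w' (hogduwz → hogdwzuv, fihiwb → fihwbuv) delete the last vowel and add -uv.
So laziwf → lazwfuv.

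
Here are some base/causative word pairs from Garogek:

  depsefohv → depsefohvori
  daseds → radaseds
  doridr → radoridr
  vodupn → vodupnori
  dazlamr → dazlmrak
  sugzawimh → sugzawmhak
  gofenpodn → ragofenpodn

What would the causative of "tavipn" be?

tavipnori

"tavipn" has second-to-last letter 'p'. The one such stem in the data (vodupn → vodupnori) adds -ori, so the same rule applies.
The other patterns: stems whose second-to-last letter is 'd' add the prefix ra-; stems whose second-to-last letter is 'm' delete the last vowel and add -ak.
So tavipn → tavipnori.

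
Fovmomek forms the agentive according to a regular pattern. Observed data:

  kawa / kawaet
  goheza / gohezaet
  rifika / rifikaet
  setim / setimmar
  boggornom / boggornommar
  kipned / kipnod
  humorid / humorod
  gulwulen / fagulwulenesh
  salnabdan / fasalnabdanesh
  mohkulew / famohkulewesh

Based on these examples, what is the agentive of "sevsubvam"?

setim and humorid both have last vowel 'i' yet inflect differently (setimmar, humorod), so the last vowel is not what conditions the rule; the final letter is.
"sevsubvam" ends in -m. The stems ending in -m (setim → setimmar, boggornom → boggornommar) double the final consonant and add -ar.
The other patterns: stems ending in -a add -et; stems ending in -d change the last vowel to 'o'; stems ending in -n or -w add fa- … -esh around the stem.
So sevsubvam → sevsubvammar.

sevsubvammar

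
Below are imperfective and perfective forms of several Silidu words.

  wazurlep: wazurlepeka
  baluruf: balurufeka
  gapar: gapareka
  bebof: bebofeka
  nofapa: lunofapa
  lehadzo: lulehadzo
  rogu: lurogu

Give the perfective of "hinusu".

luhinusu

gapar and nofapa both have last vowel 'a' yet inflect differently (gapareka, lunofapa), so the last vowel is not what conditions the rule; whether the stem ends in a vowel or a consonant is.
"hinusu" ends in a vowel. The stems ending in a vowel (nofapa → lunofapa, lehadzo → lulehadzo, rogu → lurogu) add the prefix lu-.
The other pattern: stems ending in a consonant add -eka.
So hinusu → luhinusu.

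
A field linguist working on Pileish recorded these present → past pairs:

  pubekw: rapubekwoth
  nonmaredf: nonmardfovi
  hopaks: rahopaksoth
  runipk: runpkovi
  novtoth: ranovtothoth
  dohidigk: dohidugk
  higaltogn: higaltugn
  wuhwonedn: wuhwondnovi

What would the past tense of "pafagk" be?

runipk and dohidigk both end in -k yet inflect differently (runpkovi, dohidugk), so the final letter is not what conditions the rule; the second-to-last letter is.
"pafagk" has second-to-last letter 'g'. The stems whose second-to-last letter is 'g' (dohidigk → dohidugk, higaltogn → higaltugn) change the last vowel to 'u'.
So pafagk → pafugk.

pafugk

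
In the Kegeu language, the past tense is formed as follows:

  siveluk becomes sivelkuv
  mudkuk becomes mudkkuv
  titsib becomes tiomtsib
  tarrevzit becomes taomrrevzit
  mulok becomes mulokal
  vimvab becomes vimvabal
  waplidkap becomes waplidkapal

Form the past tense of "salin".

siveluk and mulok both end in -k yet inflect differently (sivelkuv, mulokal), so the final letter is not what conditions the rule; the last vowel is.
"salin" has last vowel 'i'. The stems whose last vowel is 'i' (titsib → tiomtsib, tarrevzit → taomrrevzit) insert -om- after the first vowel.
The other patterns: stems whose last vowel is 'u' delete the last vowel and add -uv; stems whose last vowel is 'a' or 'o' add -al.
So salin → saomlin.

saomlin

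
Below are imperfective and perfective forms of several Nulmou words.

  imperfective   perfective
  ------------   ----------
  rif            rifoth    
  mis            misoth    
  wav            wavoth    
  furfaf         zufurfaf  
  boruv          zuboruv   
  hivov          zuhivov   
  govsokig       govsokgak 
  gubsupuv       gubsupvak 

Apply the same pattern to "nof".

nofoth

rif and furfaf both end in -f yet inflect differently (rifoth, zufurfaf), so the final letter is not what conditions the rule; the number of vowels is.
"nof" has 1 vowel. The stems with 1 vowel (rif → rifoth, mis → misoth, wav → wavoth) add -oth.
So nof → nofoth.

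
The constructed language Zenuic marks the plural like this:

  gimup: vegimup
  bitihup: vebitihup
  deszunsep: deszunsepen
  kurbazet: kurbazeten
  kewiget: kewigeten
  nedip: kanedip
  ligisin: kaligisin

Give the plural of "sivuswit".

"sivuswit" has last vowel 'i'. The stems whose last vowel is 'i' (nedip → kanedip, ligisin → kaligisin) add the prefix ka-.
The other patterns: stems whose last vowel is 'u' add the prefix ve-; stems whose last vowel is 'e' add -en.
So sivuswit → kasivuswit.

kasivuswit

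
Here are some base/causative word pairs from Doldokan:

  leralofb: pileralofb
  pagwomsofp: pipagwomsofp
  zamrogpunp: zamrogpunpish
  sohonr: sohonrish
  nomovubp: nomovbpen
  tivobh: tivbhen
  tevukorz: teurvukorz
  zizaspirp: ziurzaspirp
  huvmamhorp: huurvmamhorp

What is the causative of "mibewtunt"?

mibewtuntish

pagwomsofp and zamrogpunp both end in -p yet inflect differently (pipagwomsofp, zamrogpunpish), so the final letter is not what conditions the rule; the second-to-last letter is.
"mibewtunt" has second-to-last letter 'n'. The stems whose second-to-last letter is 'n' (zamrogpunp → zamrogpunpish, sohonr → sohonrish) add -ish.
The other patterns: stems whose second-to-last letter is 'f' add the prefix pi-; stems whose second-to-last letter is 'b' delete the last vowel and add -en; stems whose second-to-last letter is 'r' insert -ur- after the first vowel.
So mibewtunt → mibewtuntish.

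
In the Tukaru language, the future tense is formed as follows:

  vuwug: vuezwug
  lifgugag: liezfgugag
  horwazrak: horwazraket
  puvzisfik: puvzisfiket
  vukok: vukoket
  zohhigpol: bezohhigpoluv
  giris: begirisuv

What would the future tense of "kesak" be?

kesaket

lifgugag and horwazrak both have last vowel 'a' yet inflect differently (liezfgugag, horwazraket), so the last vowel is not what conditions the rule; the final letter is.
"kesak" ends in -k. The stems ending in -k (horwazrak → horwazraket, puvzisfik → puvzisfiket, vukok → vukoket) add -et.
So kesak → kesaket.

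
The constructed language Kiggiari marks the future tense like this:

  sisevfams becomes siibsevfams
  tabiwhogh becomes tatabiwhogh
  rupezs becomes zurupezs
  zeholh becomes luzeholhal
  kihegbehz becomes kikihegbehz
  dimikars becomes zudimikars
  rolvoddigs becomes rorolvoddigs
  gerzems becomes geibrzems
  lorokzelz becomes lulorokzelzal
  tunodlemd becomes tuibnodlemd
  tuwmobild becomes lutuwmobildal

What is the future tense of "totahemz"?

toibtahemz

lorokzelz and kihegbehz both end in -z yet inflect differently (lulorokzelzal, kikihegbehz), so the final letter is not what conditions the rule; the second-to-last letter is.
"totahemz" has second-to-last letter 'm'. The stems whose second-to-last letter is 'm' (gerzems → geibrzems, sisevfams → siibsevfams, tunodlemd → tuibnodlemd) insert -ib- after the first vowel.
So totahemz → toibtahemz.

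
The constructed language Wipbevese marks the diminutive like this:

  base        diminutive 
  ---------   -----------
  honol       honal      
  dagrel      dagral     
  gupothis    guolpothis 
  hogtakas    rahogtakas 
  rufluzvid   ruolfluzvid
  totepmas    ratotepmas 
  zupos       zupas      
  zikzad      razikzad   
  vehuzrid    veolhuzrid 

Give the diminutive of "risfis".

gupothis and totepmas both end in -s yet inflect differently (guolpothis, ratotepmas), so the final letter is not what conditions the rule; the last vowel is.
"risfis" has last vowel 'i'. The stems whose last vowel is 'i' (rufluzvid → ruolfluzvid, vehuzrid → veolhuzrid, gupothis → guolpothis) insert -ol- after the first vowel.
The other patterns: stems whose last vowel is 'a' add the prefix ra-; stems whose last vowel is 'e' or 'o' change the last vowel to 'a'.
So risfis → riolsfis.

riolsfis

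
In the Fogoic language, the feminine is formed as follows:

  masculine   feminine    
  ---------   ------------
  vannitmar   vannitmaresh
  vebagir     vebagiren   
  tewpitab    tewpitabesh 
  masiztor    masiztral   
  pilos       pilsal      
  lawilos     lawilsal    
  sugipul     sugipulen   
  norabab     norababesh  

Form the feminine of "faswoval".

faswovalesh

"faswoval" has last vowel 'a'. The stems whose last vowel is 'a' (tewpitab → tewpitabesh, norabab → norababesh, vannitmar → vannitmaresh) add -esh.
So faswoval → faswovalesh.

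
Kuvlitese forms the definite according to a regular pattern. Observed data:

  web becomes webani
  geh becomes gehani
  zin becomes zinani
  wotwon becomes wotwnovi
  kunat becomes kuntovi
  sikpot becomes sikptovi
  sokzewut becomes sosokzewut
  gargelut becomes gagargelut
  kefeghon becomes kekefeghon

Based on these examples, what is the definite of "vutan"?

vutnovi

zin and wotwon both end in -n yet inflect differently (zinani, wotwnovi), so the final letter is not what conditions the rule; the number of vowels is.
"vutan" has 2 vowels. The stems with 2 vowels (wotwon → wotwnovi, kunat → kuntovi, sikpot → sikptovi) delete the last vowel and add -ovi.
The other patterns: stems with 1 vowel add -ani; stems with 3 vowels repeat the first consonant+vowel as a prefix.
So vutan → vutnovi.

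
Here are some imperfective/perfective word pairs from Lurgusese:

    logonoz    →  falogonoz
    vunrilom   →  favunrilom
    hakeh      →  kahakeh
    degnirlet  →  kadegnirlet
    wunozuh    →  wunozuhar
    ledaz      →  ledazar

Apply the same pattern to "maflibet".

"maflibet" has last vowel 'e'. The stems whose last vowel is 'e' (hakeh → kahakeh, degnirlet → kadegnirlet) add the prefix ka-.
So maflibet → kamaflibet.

kamaflibet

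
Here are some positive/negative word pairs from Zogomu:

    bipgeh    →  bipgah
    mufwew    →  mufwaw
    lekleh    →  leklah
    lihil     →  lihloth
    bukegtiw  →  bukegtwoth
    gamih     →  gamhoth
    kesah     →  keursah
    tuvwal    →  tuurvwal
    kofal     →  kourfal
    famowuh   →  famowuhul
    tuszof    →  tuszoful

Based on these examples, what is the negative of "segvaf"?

mufwew and bukegtiw both end in -w yet inflect differently (mufwaw, bukegtwoth), so the final letter is not what conditions the rule; the last vowel is.
"segvaf" has last vowel 'a'. The stems whose last vowel is 'a' (kesah → keursah, tuvwal → tuurvwal, kofal → kourfal) insert -ur- after the first vowel.
The other patterns: stems whose last vowel is 'e' change the last vowel to 'a'; stems whose last vowel is 'i' delete the last vowel and add -oth; stems whose last vowel is 'o' or 'u' add -ul.
So segvaf → seurgvaf.

seurgvaf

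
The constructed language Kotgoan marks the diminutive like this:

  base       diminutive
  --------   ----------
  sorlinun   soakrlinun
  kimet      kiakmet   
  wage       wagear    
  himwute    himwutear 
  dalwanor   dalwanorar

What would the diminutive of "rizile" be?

kimet and wage both have last vowel 'e' yet inflect differently (kiakmet, wagear), so the last vowel is not what conditions the rule; the final letter is.
"rizile" ends in -e. The stems ending in -e (wage → wagear, himwute → himwutear) add -ar.
So rizile → rizilear.

rizilear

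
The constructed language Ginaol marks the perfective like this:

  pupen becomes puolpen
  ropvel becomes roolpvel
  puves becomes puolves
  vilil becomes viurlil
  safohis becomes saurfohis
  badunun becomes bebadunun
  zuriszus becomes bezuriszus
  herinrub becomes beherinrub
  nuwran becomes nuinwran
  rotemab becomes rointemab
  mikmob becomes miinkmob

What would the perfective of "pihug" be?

bepihug

ropvel and vilil both end in -l yet inflect differently (roolpvel, viurlil), so the final letter is not what conditions the rule; the last vowel is.
"pihug" has last vowel 'u'. The stems whose last vowel is 'u' (badunun → bebadunun, zuriszus → bezuriszus, herinrub → beherinrub) add the prefix be-.
The other patterns: stems whose last vowel is 'e' insert -ol- after the first vowel; stems whose last vowel is 'i' insert -ur- after the first vowel; stems whose last vowel is 'a' or 'o' insert -in- after the first vowel.
So pihug → bepihug.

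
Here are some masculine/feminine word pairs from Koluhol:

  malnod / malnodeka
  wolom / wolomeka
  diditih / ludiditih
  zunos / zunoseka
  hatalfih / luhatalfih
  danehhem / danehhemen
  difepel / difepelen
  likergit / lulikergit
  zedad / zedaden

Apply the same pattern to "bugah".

bugahen

malnod and zedad both end in -d yet inflect differently (malnodeka, zedaden), so the final letter is not what conditions the rule; the last vowel is.
"bugah" has last vowel 'a'. The one such stem in the data (zedad → zedaden) adds -en, so the same rule applies.
So bugah → bugahen.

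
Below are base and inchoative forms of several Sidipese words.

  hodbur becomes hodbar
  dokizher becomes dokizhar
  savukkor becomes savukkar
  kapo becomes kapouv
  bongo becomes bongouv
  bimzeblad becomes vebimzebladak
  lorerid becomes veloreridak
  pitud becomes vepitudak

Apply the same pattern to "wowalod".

vewowalodak

savukkor and kapo both have last vowel 'o' yet inflect differently (savukkar, kapouv), so the last vowel is not what conditions the rule; the final letter is.
"wowalod" ends in -d. The stems ending in -d (bimzeblad → vebimzebladak, lorerid → veloreridak, pitud → vepitudak) add ve- … -ak around the stem.
So wowalod → vewowalodak.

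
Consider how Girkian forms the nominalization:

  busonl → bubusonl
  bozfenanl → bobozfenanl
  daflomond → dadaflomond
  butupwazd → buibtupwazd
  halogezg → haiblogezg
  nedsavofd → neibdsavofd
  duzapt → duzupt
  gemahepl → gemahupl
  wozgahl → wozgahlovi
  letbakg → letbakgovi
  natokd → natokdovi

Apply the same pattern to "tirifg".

tiibrifg

daflomond and butupwazd both end in -d yet inflect differently (dadaflomond, buibtupwazd), so the final letter is not what conditions the rule; the second-to-last letter is.
"tirifg" has second-to-last letter 'f'. The one such stem in the data (nedsavofd → neibdsavofd) inserts -ib- after the first vowel (as do butupwazd, halogezg), so the same rule applies.
The other patterns: stems whose second-to-last letter is 'n' repeat the first consonant+vowel as a prefix; stems whose second-to-last letter is 'p' change the last vowel to 'u'; stems whose second-to-last letter is 'h' or 'k' add -ovi.
So tirifg → tiibrifg.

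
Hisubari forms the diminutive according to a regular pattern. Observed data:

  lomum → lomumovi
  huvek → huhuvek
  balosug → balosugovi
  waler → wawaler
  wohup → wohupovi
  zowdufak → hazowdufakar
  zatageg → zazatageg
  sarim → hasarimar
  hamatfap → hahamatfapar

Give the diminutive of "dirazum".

"dirazum" has last vowel 'u'. The stems whose last vowel is 'u' (lomum → lomumovi, balosug → balosugovi, wohup → wohupovi) add -ovi.
The other patterns: stems whose last vowel is 'e' repeat the first consonant+vowel as a prefix; stems whose last vowel is 'a' or 'i' add ha- … -ar around the stem.
So dirazum → dirazumovi.

dirazumovi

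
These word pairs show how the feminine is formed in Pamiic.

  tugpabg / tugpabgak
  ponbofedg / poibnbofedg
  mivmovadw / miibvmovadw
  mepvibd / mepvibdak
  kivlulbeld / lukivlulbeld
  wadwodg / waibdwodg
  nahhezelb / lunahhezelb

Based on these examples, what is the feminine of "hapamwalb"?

mepvibd and kivlulbeld both end in -d yet inflect differently (mepvibdak, lukivlulbeld), so the final letter is not what conditions the rule; the second-to-last letter is.
"hapamwalb" has second-to-last letter 'l'. The stems whose second-to-last letter is 'l' (nahhezelb → lunahhezelb, kivlulbeld → lukivlulbeld) add the prefix lu-.
The other patterns: stems whose second-to-last letter is 'b' add -ak; stems whose second-to-last letter is 'd' insert -ib- after the first vowel.
So hapamwalb → luhapamwalb.

luhapamwalb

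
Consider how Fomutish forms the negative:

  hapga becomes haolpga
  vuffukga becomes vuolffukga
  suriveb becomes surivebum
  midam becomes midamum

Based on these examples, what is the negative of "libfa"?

hapga and midam both have last vowel 'a' yet inflect differently (haolpga, midamum), so the last vowel is not what conditions the rule; whether the stem ends in a vowel or a consonant is.
"libfa" ends in a vowel. The stems ending in a vowel (hapga → haolpga, vuffukga → vuolffukga) insert -ol- after the first vowel.
The other pattern: stems ending in a consonant add -um.
So libfa → liolbfa.

liolbfa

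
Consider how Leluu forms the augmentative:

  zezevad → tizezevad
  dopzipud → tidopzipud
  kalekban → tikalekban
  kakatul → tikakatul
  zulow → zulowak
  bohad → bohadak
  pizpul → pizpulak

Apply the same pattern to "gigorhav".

tigigorhav

zezevad and bohad both end in -d yet inflect differently (tizezevad, bohadak), so the final letter is not what conditions the rule; the number of vowels is.
"gigorhav" has 3 vowels. The stems with 3 vowels (zezevad → tizezevad, dopzipud → tidopzipud, kalekban → tikalekban) add the prefix ti-.
So gigorhav → tigigorhav.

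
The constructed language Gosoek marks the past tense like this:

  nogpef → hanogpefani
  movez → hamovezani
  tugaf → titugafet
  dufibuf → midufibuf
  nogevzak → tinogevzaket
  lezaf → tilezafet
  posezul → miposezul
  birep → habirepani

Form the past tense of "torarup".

tugaf and dufibuf both end in -f yet inflect differently (titugafet, midufibuf), so the final letter is not what conditions the rule; the last vowel is.
"torarup" has last vowel 'u'. The stems whose last vowel is 'u' (posezul → miposezul, dufibuf → midufibuf) add the prefix mi-.
The other patterns: stems whose last vowel is 'a' add ti- … -et around the stem; stems whose last vowel is 'e' add ha- … -ani around the stem.
So torarup → mitorarup.

mitorarup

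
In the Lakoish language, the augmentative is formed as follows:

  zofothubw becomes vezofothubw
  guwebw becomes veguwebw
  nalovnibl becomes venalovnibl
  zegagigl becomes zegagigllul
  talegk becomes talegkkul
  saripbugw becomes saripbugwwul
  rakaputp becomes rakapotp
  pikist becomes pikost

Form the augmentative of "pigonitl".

"pigonitl" has second-to-last letter 't'. The one such stem in the data (rakaputp → rakapotp) changes the last vowel to 'o' (as does pikist), so the same rule applies.
The other patterns: stems whose second-to-last letter is 'b' add the prefix ve-; stems whose second-to-last letter is 'g' double the final consonant and add -ul.
So pigonitl → pigonotl.

pigonotl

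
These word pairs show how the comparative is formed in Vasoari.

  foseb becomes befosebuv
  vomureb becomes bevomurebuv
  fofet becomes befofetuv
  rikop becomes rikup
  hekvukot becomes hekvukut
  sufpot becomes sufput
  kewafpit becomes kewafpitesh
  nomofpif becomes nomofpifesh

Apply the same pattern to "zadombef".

bezadombefuv

fofet and hekvukot both end in -t yet inflect differently (befofetuv, hekvukut), so the final letter is not what conditions the rule; the last vowel is.
"zadombef" has last vowel 'e'. The stems whose last vowel is 'e' (foseb → befosebuv, vomureb → bevomurebuv, fofet → befofetuv) add be- … -uv around the stem.
So zadombef → bezadombefuv.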